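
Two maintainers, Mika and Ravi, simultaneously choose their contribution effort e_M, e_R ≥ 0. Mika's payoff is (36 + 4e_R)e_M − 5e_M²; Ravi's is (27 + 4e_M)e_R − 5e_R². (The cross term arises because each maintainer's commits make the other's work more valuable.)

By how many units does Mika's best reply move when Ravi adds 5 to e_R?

Expanding Mika's payoff: 36e_M + 4e_Re_M − 5e_M².
∂π/∂e_M = 36 + 4e_R − 10e_M = 0, so e_M = 3.6 + 0.4e_R.
The reaction-function slope is 0.4, so a 5-unit rise in e_R moves e_M by 0.4 × 5 = 2. Mika's best response rises — the actions are strategic complements.

2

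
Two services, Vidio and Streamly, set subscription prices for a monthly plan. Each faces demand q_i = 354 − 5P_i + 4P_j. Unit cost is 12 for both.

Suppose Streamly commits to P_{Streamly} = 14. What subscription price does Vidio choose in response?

Vidio's profit: π = (P_{Vidio} − 12)(354 − 5P_{Vidio} + 4P_{Streamly}).
∂π/∂P_{Vidio} = 414 − 10P_{Vidio} + 4P_{Streamly} = 0 ⇒ P_{Vidio} = 41.4 + 0.4P_{Streamly}.
At P_{Streamly} = 14: P_{Vidio} = 41.4 + 0.4·14 = 47.

47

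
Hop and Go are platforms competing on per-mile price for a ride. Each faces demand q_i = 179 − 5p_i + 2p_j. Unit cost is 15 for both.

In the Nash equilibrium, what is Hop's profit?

Hop's profit: π = (p_{Hop} − 15)(179 − 5p_{Hop} + 2p_{Go}).
∂π/∂p_{Hop} = 254 − 10p_{Hop} + 2p_{Go} = 0 ⇒ p_{Hop} = 25.4 + 0.2p_{Go}.
By symmetry p_{Go} = p_{Hop}; substituting into the reaction function, 0.8p_{Hop} = 25.4 and p_{Hop} = 31.75.
q_{Hop} = 179 − 5·31.75 + 2·31.75 = 83.75.
Profit = (31.75 − 15)·83.75 = 1402.8125.

1402.8125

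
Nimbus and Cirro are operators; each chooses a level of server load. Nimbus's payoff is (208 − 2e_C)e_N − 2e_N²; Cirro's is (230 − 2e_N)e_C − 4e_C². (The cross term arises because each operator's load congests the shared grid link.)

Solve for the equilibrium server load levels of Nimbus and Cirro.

Expanding Nimbus's payoff: 208e_N − 2e_Ce_N − 2e_N².
∂π/∂e_N = 208 − 2e_C − 4e_N = 0, so e_N = 52 − 0.5e_C.
Likewise for Cirro: e_C = 28.75 − 0.25e_N.
Substituting the second reaction function into the first: e_N = 52 − 0.5(28.75 − 0.25e_N), which gives 0.875e_N = 37.625 ⇒ e_N = 43.
Then e_C = 28.75 − 0.25·43 = 18.

43, 18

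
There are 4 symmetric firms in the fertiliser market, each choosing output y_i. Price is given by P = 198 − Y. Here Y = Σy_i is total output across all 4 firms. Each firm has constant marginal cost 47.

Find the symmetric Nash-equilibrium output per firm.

30.2

A representative firm's profit is π_i = y_i(198 − Y) − 47y_i, with Y = y_i + Σ_{j≠i} y_j.
First-order condition: 151 − 2y_i − Σ_{j≠i} y_j = 0.
With identical firms, set every y_j = y: then 151 − 2y − 3y = 0, i.e. y = 151/5 = 30.2.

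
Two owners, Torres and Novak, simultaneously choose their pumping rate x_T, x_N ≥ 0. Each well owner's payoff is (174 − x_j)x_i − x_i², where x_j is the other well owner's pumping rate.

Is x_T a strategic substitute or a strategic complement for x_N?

strategic substitutes

Torres's payoff is (174 − x_N)x_T − x_T².
∂π/∂x_T = 174 − x_N − 2x_T = 0, so x_T = 87 − 0.5x_N.
The best-response slope dx_T/dx_N = −0.5 < 0: the reaction function is downward-sloping, so the choices are strategic substitutes.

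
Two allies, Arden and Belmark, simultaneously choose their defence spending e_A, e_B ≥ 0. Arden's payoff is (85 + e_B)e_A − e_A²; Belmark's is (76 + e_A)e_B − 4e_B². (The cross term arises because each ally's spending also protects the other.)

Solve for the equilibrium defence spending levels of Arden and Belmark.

Expanding Arden's payoff: 85e_A + e_Be_A − e_A².
∂π/∂e_A = 85 + e_B − 2e_A = 0, so e_A = 42.5 + 0.5e_B.
Likewise for Belmark: e_B = 9.5 + 0.125e_A.
Solving the two reaction functions simultaneously: (1 − (0.5)(0.125))e_A = 42.5 + 0.5·9.5, so 0.9375e_A = 47.25 and e_A = 50.4.
Then e_B = 9.5 + 0.125·50.4 = 15.8.

50.4, 15.8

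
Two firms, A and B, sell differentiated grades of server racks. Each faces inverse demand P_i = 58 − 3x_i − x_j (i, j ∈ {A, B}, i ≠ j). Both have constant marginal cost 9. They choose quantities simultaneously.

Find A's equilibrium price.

Firm A's profit: π = x_A(58 − 3x_A − x_B) − 9x_A.
∂π/∂x_A = 49 − 6x_A − x_B = 0 ⇒ x_A = 49/6 − (1/6)x_B.
The game is symmetric, so in equilibrium x_B = x_A: the reaction function gives (7/6)x_A = 49/6, hence x_A = 7.
P_A = 58 − 3·7 − 7 = 30.

30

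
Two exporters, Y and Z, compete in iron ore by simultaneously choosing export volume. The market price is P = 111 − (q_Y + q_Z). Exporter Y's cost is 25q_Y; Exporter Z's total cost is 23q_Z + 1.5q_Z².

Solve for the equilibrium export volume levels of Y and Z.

38, 10

Exporter Y's profit: π = q_Y(111 − (q_Y + q_Z)) − 25q_Y.
∂π/∂q_Y = 86 − 2q_Y − q_Z = 0, so q_Y = 43 − 0.5q_Z.
For Z: ∂π/∂q_Z = 88 − 5q_Z − q_Y = 0 ⇒ q_Z = 17.6 − 0.2q_Y.
Solving the two reaction functions simultaneously: (1 − (−0.5)(−0.2))q_Y = 43 − 0.5·17.6, so 0.9q_Y = 34.2 and q_Y = 38.
Then q_Z = 17.6 − 0.2·38 = 10.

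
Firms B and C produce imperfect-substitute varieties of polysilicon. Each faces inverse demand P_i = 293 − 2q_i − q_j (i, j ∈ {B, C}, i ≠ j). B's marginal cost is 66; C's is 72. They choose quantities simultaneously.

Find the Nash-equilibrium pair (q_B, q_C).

Firm B's profit: π = q_B(293 − 2q_B − q_C) − 66q_B.
∂π/∂q_B = 227 − 4q_B − q_C = 0 ⇒ q_B = 56.75 − 0.25q_C.
Similarly q_C = 55.25 − 0.25q_B.
Solving the two reaction functions simultaneously: (1 − (−0.25)(−0.25))q_B = 56.75 − 0.25·55.25, so 0.9375q_B = 42.9375 and q_B = 45.8.
Then q_C = 55.25 − 0.25·45.8 = 43.8.

45.8, 43.8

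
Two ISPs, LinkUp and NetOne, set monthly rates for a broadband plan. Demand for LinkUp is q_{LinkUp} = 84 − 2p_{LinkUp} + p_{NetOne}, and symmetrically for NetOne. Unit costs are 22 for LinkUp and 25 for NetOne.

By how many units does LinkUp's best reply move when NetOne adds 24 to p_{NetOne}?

LinkUp's profit: π = (p_{LinkUp} − 22)(84 − 2p_{LinkUp} + p_{NetOne}).
∂π/∂p_{LinkUp} = 128 − 4p_{LinkUp} + p_{NetOne} = 0 ⇒ p_{LinkUp} = 32 + 0.25p_{NetOne}.
The reaction-function slope is 0.25, so a 24-unit rise in p_{NetOne} moves p_{LinkUp} by 0.25 × 24 = 6. LinkUp's best response rises — the actions are strategic complements.

6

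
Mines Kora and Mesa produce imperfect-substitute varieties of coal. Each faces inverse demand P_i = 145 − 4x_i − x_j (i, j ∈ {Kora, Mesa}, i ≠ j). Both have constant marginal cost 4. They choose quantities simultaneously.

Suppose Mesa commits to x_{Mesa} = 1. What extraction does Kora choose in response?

17.5

Mine Kora's profit: π = x_{Kora}(145 − 4x_{Kora} − x_{Mesa}) − 4x_{Kora}.
∂π/∂x_{Kora} = 141 − 8x_{Kora} − x_{Mesa} = 0 ⇒ x_{Kora} = 17.625 − 0.125x_{Mesa}.
At x_{Mesa} = 1: x_{Kora} = 17.625 − 0.125·1 = 17.5.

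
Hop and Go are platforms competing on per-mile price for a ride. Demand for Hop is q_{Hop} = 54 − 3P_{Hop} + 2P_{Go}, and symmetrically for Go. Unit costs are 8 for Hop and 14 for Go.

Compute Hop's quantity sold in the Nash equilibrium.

Hop's profit: π = (P_{Hop} − 8)(54 − 3P_{Hop} + 2P_{Go}).
∂π/∂P_{Hop} = 78 − 6P_{Hop} + 2P_{Go} = 0 ⇒ P_{Hop} = 13 + (1/3)P_{Go}.
Similarly P_{Go} = 16 + (1/3)P_{Hop}.
Plugging P_{Go} into Hop's best response: P_{Hop} = 13 + (1/3)(16 + (1/3)P_{Hop}) ⇒ (8/9)P_{Hop} = 55/3, so P_{Hop} = 20.625.
Then P_{Go} = 16 + (1/3)·20.625 = 22.875.
q_{Hop} = 54 − 3·20.625 + 2·22.875 = 37.875.

37.875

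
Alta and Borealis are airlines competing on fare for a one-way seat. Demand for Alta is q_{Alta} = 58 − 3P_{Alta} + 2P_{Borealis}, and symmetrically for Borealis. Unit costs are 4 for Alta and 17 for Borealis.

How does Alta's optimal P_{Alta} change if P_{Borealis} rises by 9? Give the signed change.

Alta's profit: π = (P_{Alta} − 4)(58 − 3P_{Alta} + 2P_{Borealis}).
∂π/∂P_{Alta} = 70 − 6P_{Alta} + 2P_{Borealis} = 0 ⇒ P_{Alta} = 35/3 + (1/3)P_{Borealis}.
The reaction-function slope is 1/3, so a 9-unit rise in P_{Borealis} moves P_{Alta} by 1/3 × 9 = 3. Alta's best response rises — the actions are strategic complements.

3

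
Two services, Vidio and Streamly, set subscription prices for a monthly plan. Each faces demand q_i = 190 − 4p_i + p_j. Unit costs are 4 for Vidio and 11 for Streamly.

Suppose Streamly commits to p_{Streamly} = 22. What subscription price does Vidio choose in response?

28.5

Vidio's profit: π = (p_{Vidio} − 4)(190 − 4p_{Vidio} + p_{Streamly}).
∂π/∂p_{Vidio} = 206 − 8p_{Vidio} + p_{Streamly} = 0 ⇒ p_{Vidio} = 25.75 + 0.125p_{Streamly}.
At p_{Streamly} = 22: p_{Vidio} = 25.75 + 0.125·22 = 28.5.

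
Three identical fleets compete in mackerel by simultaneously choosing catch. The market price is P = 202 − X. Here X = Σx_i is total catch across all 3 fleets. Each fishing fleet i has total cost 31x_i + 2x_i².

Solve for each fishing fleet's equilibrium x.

A representative fishing fleet's profit is π_i = x_i(202 − X) − 31x_i − 2x_i², with X = x_i + Σ_{j≠i} x_j.
First-order condition: 171 − 6x_i − Σ_{j≠i} x_j = 0.
With identical fishing fleets, set every x_j = x: then 171 − 6x − 2x = 0, i.e. x = 171/8 = 21.375.

21.375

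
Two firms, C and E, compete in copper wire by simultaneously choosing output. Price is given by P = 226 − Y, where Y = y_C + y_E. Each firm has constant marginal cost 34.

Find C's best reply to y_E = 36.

Firm C's profit: π = y_C(226 − (y_C + y_E)) − 34y_C.
∂π/∂y_C = 192 − 2y_C − y_E = 0, so y_C = 96 − 0.5y_E.
At y_E = 36: y_C = 96 − 0.5·36 = 78.

78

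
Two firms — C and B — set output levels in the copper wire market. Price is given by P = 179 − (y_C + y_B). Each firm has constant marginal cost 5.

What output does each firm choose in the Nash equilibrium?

Firm C's profit: π = y_C(179 − (y_C + y_B)) − 5y_C.
∂π/∂y_C = 174 − 2y_C − y_B = 0, so y_C = 87 − 0.5y_B.
The game is symmetric, so in equilibrium y_B = y_C: the reaction function gives 1.5y_C = 87, hence y_C = 58.

58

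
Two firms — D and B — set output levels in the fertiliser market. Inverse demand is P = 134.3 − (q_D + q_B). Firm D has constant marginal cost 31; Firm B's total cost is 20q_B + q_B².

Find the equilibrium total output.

Firm D's profit: π = q_D(134.3 − (q_D + q_B)) − 31q_D.
∂π/∂q_D = 103.3 − 2q_D − q_B = 0, so q_D = 51.65 − 0.5q_B.
For B: ∂π/∂q_B = 114.3 − 4q_B − q_D = 0 ⇒ q_B = 28.575 − 0.25q_D.
Solving the two reaction functions simultaneously: (1 − (−0.5)(−0.25))q_D = 51.65 − 0.5·28.575, so 0.875q_D = 37.3625 and q_D = 42.7.
Then q_B = 28.575 − 0.25·42.7 = 17.9.
Total output: 42.7 + 17.9 = 60.6.

60.6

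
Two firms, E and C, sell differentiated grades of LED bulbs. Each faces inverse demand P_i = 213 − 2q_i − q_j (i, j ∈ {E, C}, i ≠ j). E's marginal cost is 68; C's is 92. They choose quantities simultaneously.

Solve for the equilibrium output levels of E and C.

Firm E's profit: π = q_E(213 − 2q_E − q_C) − 68q_E.
∂π/∂q_E = 145 − 4q_E − q_C = 0 ⇒ q_E = 36.25 − 0.25q_C.
Similarly q_C = 30.25 − 0.25q_E.
Plugging q_C into E's best response: q_E = 36.25 − 0.25(30.25 − 0.25q_E) ⇒ 0.9375q_E = 28.6875, so q_E = 30.6.
Then q_C = 30.25 − 0.25·30.6 = 22.6.

30.6, 22.6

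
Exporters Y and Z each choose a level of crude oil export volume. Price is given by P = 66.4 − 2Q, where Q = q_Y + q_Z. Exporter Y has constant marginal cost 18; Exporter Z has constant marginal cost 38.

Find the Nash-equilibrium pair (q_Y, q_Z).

11.4, 1.4

Exporter Y's profit: π = q_Y(66.4 − 2(q_Y + q_Z)) − 18q_Y.
∂π/∂q_Y = 48.4 − 4q_Y − 2q_Z = 0, so q_Y = 12.1 − 0.5q_Z.
By the same steps for Z: q_Z = 7.1 − 0.5q_Y.
Plugging q_Z into Y's best response: q_Y = 12.1 − 0.5(7.1 − 0.5q_Y) ⇒ 0.75q_Y = 8.55, so q_Y = 11.4.
Then q_Z = 7.1 − 0.5·11.4 = 1.4.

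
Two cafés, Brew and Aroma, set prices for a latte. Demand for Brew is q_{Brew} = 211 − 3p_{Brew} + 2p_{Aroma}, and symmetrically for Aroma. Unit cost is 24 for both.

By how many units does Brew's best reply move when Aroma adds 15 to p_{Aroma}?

5

Brew's profit: π = (p_{Brew} − 24)(211 − 3p_{Brew} + 2p_{Aroma}).
∂π/∂p_{Brew} = 283 − 6p_{Brew} + 2p_{Aroma} = 0 ⇒ p_{Brew} = 283/6 + (1/3)p_{Aroma}.
The reaction-function slope is 1/3, so a 15-unit rise in p_{Aroma} moves p_{Brew} by 1/3 × 15 = 5. Brew's best response rises — the actions are strategic complements.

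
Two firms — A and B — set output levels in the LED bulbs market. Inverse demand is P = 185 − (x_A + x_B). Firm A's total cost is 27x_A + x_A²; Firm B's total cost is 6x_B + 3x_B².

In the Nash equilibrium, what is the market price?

132

Firm A's profit: π = x_A(185 − (x_A + x_B)) − 27x_A − x_A².
∂π/∂x_A = 158 − 4x_A − x_B = 0, so x_A = 39.5 − 0.25x_B.
For B: ∂π/∂x_B = 179 − 8x_B − x_A = 0 ⇒ x_B = 22.375 − 0.125x_A.
Solving the two reaction functions simultaneously: (1 − (−0.25)(−0.125))x_A = 39.5 − 0.25·22.375, so (31/32)x_A = 1085/32 and x_A = 35.
Then x_B = 22.375 − 0.125·35 = 18.
Equilibrium price: P = 185 − 53 = 132.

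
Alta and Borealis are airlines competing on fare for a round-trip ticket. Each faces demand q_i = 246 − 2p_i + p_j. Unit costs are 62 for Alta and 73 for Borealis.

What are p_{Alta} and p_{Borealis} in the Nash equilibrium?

124.8, 129.2

Alta's profit: π = (p_{Alta} − 62)(246 − 2p_{Alta} + p_{Borealis}).
∂π/∂p_{Alta} = 370 − 4p_{Alta} + p_{Borealis} = 0 ⇒ p_{Alta} = 92.5 + 0.25p_{Borealis}.
Similarly p_{Borealis} = 98 + 0.25p_{Alta}.
Solving the two reaction functions simultaneously: (1 − (0.25)(0.25))p_{Alta} = 92.5 + 0.25·98, so 0.9375p_{Alta} = 117 and p_{Alta} = 124.8.
Then p_{Borealis} = 98 + 0.25·124.8 = 129.2.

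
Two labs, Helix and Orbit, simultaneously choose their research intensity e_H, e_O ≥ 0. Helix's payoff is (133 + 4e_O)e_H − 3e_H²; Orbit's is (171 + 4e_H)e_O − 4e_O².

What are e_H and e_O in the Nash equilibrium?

54.625, 48.6875

Expanding Helix's payoff: 133e_H + 4e_Oe_H − 3e_H².
∂π/∂e_H = 133 + 4e_O − 6e_H = 0, so e_H = 133/6 + (2/3)e_O.
Likewise for Orbit: e_O = 21.375 + 0.5e_H.
Solving the two reaction functions simultaneously: (1 − (2/3)(0.5))e_H = 133/6 + (2/3)·21.375, so (2/3)e_H = 437/12 and e_H = 54.625.
Then e_O = 21.375 + 0.5·54.625 = 48.6875.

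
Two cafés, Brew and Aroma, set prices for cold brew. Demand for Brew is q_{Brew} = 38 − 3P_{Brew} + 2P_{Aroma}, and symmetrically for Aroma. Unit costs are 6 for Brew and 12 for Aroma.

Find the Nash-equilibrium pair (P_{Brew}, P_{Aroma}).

Brew's profit: π = (P_{Brew} − 6)(38 − 3P_{Brew} + 2P_{Aroma}).
∂π/∂P_{Brew} = 56 − 6P_{Brew} + 2P_{Aroma} = 0 ⇒ P_{Brew} = 28/3 + (1/3)P_{Aroma}.
Similarly P_{Aroma} = 37/3 + (1/3)P_{Brew}.
Solving the two reaction functions simultaneously: (1 − (1/3)(1/3))P_{Brew} = 28/3 + (1/3)·(37/3), so (8/9)P_{Brew} = 121/9 and P_{Brew} = 15.125.
Then P_{Aroma} = 37/3 + (1/3)·15.125 = 17.375.

15.125, 17.375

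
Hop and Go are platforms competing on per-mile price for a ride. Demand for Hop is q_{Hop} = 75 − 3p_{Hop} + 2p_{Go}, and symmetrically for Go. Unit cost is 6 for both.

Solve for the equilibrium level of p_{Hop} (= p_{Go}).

Hop's profit: π = (p_{Hop} − 6)(75 − 3p_{Hop} + 2p_{Go}).
∂π/∂p_{Hop} = 93 − 6p_{Hop} + 2p_{Go} = 0 ⇒ p_{Hop} = 15.5 + (1/3)p_{Go}.
By symmetry p_{Go} = p_{Hop}; substituting into the reaction function, (2/3)p_{Hop} = 15.5 and p_{Hop} = 23.25.

23.25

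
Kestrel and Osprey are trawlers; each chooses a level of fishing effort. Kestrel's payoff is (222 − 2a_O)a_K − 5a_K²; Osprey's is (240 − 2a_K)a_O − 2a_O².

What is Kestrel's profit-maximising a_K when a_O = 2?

21.8

Expanding Kestrel's payoff: 222a_K − 2a_Oa_K − 5a_K².
∂π/∂a_K = 222 − 2a_O − 10a_K = 0, so a_K = 22.2 − 0.2a_O.
At a_O = 2: a_K = 22.2 − 0.2·2 = 21.8.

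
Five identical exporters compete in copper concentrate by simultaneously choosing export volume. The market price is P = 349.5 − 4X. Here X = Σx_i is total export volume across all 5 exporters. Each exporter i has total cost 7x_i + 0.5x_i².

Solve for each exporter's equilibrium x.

13.7

A representative exporter's profit is π_i = x_i(349.5 − 4X) − 7x_i − 0.5x_i², with X = x_i + Σ_{j≠i} x_j.
First-order condition: 342.5 − 9x_i − 4Σ_{j≠i} x_j = 0.
Imposing symmetry (x_j = x for all j) turns Σ_{j≠i} x_j into 4x, so 342.5 = 25x and x = 13.7.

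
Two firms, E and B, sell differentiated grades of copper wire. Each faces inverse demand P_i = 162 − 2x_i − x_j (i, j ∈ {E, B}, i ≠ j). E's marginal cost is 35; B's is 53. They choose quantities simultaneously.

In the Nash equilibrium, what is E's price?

88.2

Firm E's profit: π = x_E(162 − 2x_E − x_B) − 35x_E.
∂π/∂x_E = 127 − 4x_E − x_B = 0 ⇒ x_E = 31.75 − 0.25x_B.
Similarly x_B = 27.25 − 0.25x_E.
Plugging x_B into E's best response: x_E = 31.75 − 0.25(27.25 − 0.25x_E) ⇒ 0.9375x_E = 24.9375, so x_E = 26.6.
Then x_B = 27.25 − 0.25·26.6 = 20.6.
P_E = 162 − 2·26.6 − 20.6 = 88.2.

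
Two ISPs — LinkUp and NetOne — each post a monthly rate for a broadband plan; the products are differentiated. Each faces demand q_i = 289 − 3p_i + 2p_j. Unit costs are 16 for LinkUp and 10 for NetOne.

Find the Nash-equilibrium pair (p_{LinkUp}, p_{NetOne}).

LinkUp's profit: π = (p_{LinkUp} − 16)(289 − 3p_{LinkUp} + 2p_{NetOne}).
∂π/∂p_{LinkUp} = 337 − 6p_{LinkUp} + 2p_{NetOne} = 0 ⇒ p_{LinkUp} = 337/6 + (1/3)p_{NetOne}.
Similarly p_{NetOne} = 319/6 + (1/3)p_{LinkUp}.
Solving the two reaction functions simultaneously: (1 − (1/3)(1/3))p_{LinkUp} = 337/6 + (1/3)·(319/6), so (8/9)p_{LinkUp} = 665/9 and p_{LinkUp} = 83.125.
Then p_{NetOne} = 319/6 + (1/3)·83.125 = 80.875.

83.125, 80.875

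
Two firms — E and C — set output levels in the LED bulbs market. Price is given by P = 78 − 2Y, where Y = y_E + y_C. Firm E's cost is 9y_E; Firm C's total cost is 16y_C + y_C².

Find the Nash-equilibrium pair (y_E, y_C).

14.5, 5.5

Firm E's profit: π = y_E(78 − 2(y_E + y_C)) − 9y_E.
∂π/∂y_E = 69 − 4y_E − 2y_C = 0, so y_E = 17.25 − 0.5y_C.
For C: ∂π/∂y_C = 62 − 6y_C − 2y_E = 0 ⇒ y_C = 31/3 − (1/3)y_E.
Plugging y_C into E's best response: y_E = 17.25 − 0.5(31/3 − (1/3)y_E) ⇒ (5/6)y_E = 145/12, so y_E = 14.5.
Then y_C = 31/3 − (1/3)·14.5 = 5.5.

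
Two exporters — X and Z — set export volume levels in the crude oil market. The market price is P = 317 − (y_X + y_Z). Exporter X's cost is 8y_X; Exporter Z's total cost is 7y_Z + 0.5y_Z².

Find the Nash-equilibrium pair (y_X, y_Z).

123.4, 62.2

Exporter X's profit: π = y_X(317 − (y_X + y_Z)) − 8y_X.
∂π/∂y_X = 309 − 2y_X − y_Z = 0, so y_X = 154.5 − 0.5y_Z.
For Z: ∂π/∂y_Z = 310 − 3y_Z − y_X = 0 ⇒ y_Z = 310/3 − (1/3)y_X.
Plugging y_Z into X's best response: y_X = 154.5 − 0.5(310/3 − (1/3)y_X) ⇒ (5/6)y_X = 617/6, so y_X = 123.4.
Then y_Z = 310/3 − (1/3)·123.4 = 62.2.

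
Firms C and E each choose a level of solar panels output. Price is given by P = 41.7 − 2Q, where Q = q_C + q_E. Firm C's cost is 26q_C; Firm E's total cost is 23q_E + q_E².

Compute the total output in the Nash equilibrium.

5.01

Firm C's profit: π = q_C(41.7 − 2(q_C + q_E)) − 26q_C.
∂π/∂q_C = 15.7 − 4q_C − 2q_E = 0, so q_C = 3.925 − 0.5q_E.
For E: ∂π/∂q_E = 18.7 − 6q_E − 2q_C = 0 ⇒ q_E = 187/60 − (1/3)q_C.
Substituting the second reaction function into the first: q_C = 3.925 − 0.5(187/60 − (1/3)q_C), which gives (5/6)q_C = 71/30 ⇒ q_C = 2.84.
Then q_E = 187/60 − (1/3)·2.84 = 2.17.
Total output: 2.84 + 2.17 = 5.01.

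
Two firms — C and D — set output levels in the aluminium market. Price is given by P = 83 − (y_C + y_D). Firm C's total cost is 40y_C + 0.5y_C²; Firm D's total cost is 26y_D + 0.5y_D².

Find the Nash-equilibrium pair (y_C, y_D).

Firm C's profit: π = y_C(83 − (y_C + y_D)) − 40y_C − 0.5y_C².
∂π/∂y_C = 43 − 3y_C − y_D = 0, so y_C = 43/3 − (1/3)y_D.
By the same steps for D: y_D = 19 − (1/3)y_C.
Plugging y_D into C's best response: y_C = 43/3 − (1/3)(19 − (1/3)y_C) ⇒ (8/9)y_C = 8, so y_C = 9.
Then y_D = 19 − (1/3)·9 = 16.

9, 16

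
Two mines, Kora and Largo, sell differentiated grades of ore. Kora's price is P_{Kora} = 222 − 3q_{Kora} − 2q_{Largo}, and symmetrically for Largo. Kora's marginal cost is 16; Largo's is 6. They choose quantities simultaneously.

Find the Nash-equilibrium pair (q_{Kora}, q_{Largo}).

25.125, 27.625

Mine Kora's profit: π = q_{Kora}(222 − 3q_{Kora} − 2q_{Largo}) − 16q_{Kora}.
∂π/∂q_{Kora} = 206 − 6q_{Kora} − 2q_{Largo} = 0 ⇒ q_{Kora} = 103/3 − (1/3)q_{Largo}.
Similarly q_{Largo} = 36 − (1/3)q_{Kora}.
Substituting the second reaction function into the first: q_{Kora} = 103/3 − (1/3)(36 − (1/3)q_{Kora}), which gives (8/9)q_{Kora} = 67/3 ⇒ q_{Kora} = 25.125.
Then q_{Largo} = 36 − (1/3)·25.125 = 27.625.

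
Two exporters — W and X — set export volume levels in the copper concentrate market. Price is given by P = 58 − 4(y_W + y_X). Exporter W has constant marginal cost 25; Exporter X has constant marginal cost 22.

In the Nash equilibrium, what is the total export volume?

Exporter W's profit: π = y_W(58 − 4(y_W + y_X)) − 25y_W.
∂π/∂y_W = 33 − 8y_W − 4y_X = 0, so y_W = 4.125 − 0.5y_X.
By the same steps for X: y_X = 4.5 − 0.5y_W.
Plugging y_X into W's best response: y_W = 4.125 − 0.5(4.5 − 0.5y_W) ⇒ 0.75y_W = 1.875, so y_W = 2.5.
Then y_X = 4.5 − 0.5·2.5 = 3.25.
Total export volume: 2.5 + 3.25 = 5.75.

5.75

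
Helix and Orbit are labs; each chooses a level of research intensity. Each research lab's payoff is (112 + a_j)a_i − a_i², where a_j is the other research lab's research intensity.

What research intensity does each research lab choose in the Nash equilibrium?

Helix's payoff is (112 + a_O)a_H − a_H².
∂π/∂a_H = 112 + a_O − 2a_H = 0, so a_H = 56 + 0.5a_O.
By symmetry a_O = a_H; substituting into the reaction function, 0.5a_H = 56 and a_H = 112.

112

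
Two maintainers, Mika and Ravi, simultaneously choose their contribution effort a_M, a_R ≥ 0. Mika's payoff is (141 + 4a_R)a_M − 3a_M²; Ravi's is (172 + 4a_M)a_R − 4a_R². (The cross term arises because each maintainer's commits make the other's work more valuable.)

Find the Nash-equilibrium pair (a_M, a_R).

56.75, 49.875

Expanding Mika's payoff: 141a_M + 4a_Ra_M − 3a_M².
∂π/∂a_M = 141 + 4a_R − 6a_M = 0, so a_M = 23.5 + (2/3)a_R.
Likewise for Ravi: a_R = 21.5 + 0.5a_M.
Substituting the second reaction function into the first: a_M = 23.5 + (2/3)(21.5 + 0.5a_M), which gives (2/3)a_M = 227/6 ⇒ a_M = 56.75.
Then a_R = 21.5 + 0.5·56.75 = 49.875.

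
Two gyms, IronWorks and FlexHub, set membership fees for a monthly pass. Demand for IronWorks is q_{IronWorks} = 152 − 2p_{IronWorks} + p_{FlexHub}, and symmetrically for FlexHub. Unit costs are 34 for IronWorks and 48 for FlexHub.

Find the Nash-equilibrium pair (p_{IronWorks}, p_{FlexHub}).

IronWorks's profit: π = (p_{IronWorks} − 34)(152 − 2p_{IronWorks} + p_{FlexHub}).
∂π/∂p_{IronWorks} = 220 − 4p_{IronWorks} + p_{FlexHub} = 0 ⇒ p_{IronWorks} = 55 + 0.25p_{FlexHub}.
Similarly p_{FlexHub} = 62 + 0.25p_{IronWorks}.
Substituting the second reaction function into the first: p_{IronWorks} = 55 + 0.25(62 + 0.25p_{IronWorks}), which gives 0.9375p_{IronWorks} = 70.5 ⇒ p_{IronWorks} = 75.2.
Then p_{FlexHub} = 62 + 0.25·75.2 = 80.8.

75.2, 80.8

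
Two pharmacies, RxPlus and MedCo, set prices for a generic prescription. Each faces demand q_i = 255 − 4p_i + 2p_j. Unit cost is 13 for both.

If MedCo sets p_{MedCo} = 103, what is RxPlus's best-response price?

64.125

RxPlus's profit: π = (p_{RxPlus} − 13)(255 − 4p_{RxPlus} + 2p_{MedCo}).
∂π/∂p_{RxPlus} = 307 − 8p_{RxPlus} + 2p_{MedCo} = 0 ⇒ p_{RxPlus} = 38.375 + 0.25p_{MedCo}.
At p_{MedCo} = 103: p_{RxPlus} = 38.375 + 0.25·103 = 64.125.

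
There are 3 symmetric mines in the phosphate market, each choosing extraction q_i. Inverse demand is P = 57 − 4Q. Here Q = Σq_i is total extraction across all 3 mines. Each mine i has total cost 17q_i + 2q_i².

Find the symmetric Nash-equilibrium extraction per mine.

2

A representative mine's profit is π_i = q_i(57 − 4Q) − 17q_i − 2q_i², with Q = q_i + Σ_{j≠i} q_j.
First-order condition: 40 − 12q_i − 4Σ_{j≠i} q_j = 0.
With identical mines, set every q_j = q: then 40 − 12q − 8q = 0, i.e. q = 40/20 = 2.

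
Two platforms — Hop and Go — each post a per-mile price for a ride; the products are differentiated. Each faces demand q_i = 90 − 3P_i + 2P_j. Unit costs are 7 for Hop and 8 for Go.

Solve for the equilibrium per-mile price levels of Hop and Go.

27.9375, 28.3125

Hop's profit: π = (P_{Hop} − 7)(90 − 3P_{Hop} + 2P_{Go}).
∂π/∂P_{Hop} = 111 − 6P_{Hop} + 2P_{Go} = 0 ⇒ P_{Hop} = 18.5 + (1/3)P_{Go}.
Similarly P_{Go} = 19 + (1/3)P_{Hop}.
Solving the two reaction functions simultaneously: (1 − (1/3)(1/3))P_{Hop} = 18.5 + (1/3)·19, so (8/9)P_{Hop} = 149/6 and P_{Hop} = 27.9375.
Then P_{Go} = 19 + (1/3)·27.9375 = 28.3125.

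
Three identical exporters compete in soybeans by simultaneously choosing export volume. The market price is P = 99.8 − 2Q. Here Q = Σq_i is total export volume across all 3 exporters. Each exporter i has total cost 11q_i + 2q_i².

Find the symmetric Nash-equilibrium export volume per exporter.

7.4

A representative exporter's profit is π_i = q_i(99.8 − 2Q) − 11q_i − 2q_i², with Q = q_i + Σ_{j≠i} q_j.
First-order condition: 88.8 − 8q_i − 2Σ_{j≠i} q_j = 0.
With identical exporters, set every q_j = q: then 88.8 − 8q − 4q = 0, i.e. q = 88.8/12 = 7.4.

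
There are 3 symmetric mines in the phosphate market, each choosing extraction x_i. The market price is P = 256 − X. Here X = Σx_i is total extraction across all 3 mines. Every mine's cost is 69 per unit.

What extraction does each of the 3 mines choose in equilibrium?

46.75

A representative mine's profit is π_i = x_i(256 − X) − 69x_i, with X = x_i + Σ_{j≠i} x_j.
First-order condition: 187 − 2x_i − Σ_{j≠i} x_j = 0.
With identical mines, set every x_j = x: then 187 − 2x − 2x = 0, i.e. x = 187/4 = 46.75.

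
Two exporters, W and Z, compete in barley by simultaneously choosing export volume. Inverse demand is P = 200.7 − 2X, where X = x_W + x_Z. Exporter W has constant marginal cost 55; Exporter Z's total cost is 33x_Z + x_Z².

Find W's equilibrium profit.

Exporter W's profit: π = x_W(200.7 − 2(x_W + x_Z)) − 55x_W.
∂π/∂x_W = 145.7 − 4x_W − 2x_Z = 0, so x_W = 36.425 − 0.5x_Z.
For Z: ∂π/∂x_Z = 167.7 − 6x_Z − 2x_W = 0 ⇒ x_Z = 27.95 − (1/3)x_W.
Substituting the second reaction function into the first: x_W = 36.425 − 0.5(27.95 − (1/3)x_W), which gives (5/6)x_W = 22.45 ⇒ x_W = 26.94.
Then x_Z = 27.95 − (1/3)·26.94 = 18.97.
Price P = 200.7 − 2·45.91 = 108.88.
W's profit: (108.88 − 55)·26.94 = 1451.5272.

1451.5272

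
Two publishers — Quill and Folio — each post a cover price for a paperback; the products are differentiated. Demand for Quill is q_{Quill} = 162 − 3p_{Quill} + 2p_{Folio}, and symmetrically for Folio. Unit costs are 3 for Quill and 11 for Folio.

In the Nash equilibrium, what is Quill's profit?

Quill's profit: π = (p_{Quill} − 3)(162 − 3p_{Quill} + 2p_{Folio}).
∂π/∂p_{Quill} = 171 − 6p_{Quill} + 2p_{Folio} = 0 ⇒ p_{Quill} = 28.5 + (1/3)p_{Folio}.
Similarly p_{Folio} = 32.5 + (1/3)p_{Quill}.
Substituting the second reaction function into the first: p_{Quill} = 28.5 + (1/3)(32.5 + (1/3)p_{Quill}), which gives (8/9)p_{Quill} = 118/3 ⇒ p_{Quill} = 44.25.
Then p_{Folio} = 32.5 + (1/3)·44.25 = 47.25.
q_{Quill} = 162 − 3·44.25 + 2·47.25 = 123.75.
Profit = (44.25 − 3)·123.75 = 5104.6875.

5104.6875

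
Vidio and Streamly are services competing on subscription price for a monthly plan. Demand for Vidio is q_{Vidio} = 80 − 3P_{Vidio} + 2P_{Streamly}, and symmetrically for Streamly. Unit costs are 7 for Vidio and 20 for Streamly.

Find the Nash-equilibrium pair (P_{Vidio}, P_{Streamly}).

27.6875, 32.5625

Vidio's profit: π = (P_{Vidio} − 7)(80 − 3P_{Vidio} + 2P_{Streamly}).
∂π/∂P_{Vidio} = 101 − 6P_{Vidio} + 2P_{Streamly} = 0 ⇒ P_{Vidio} = 101/6 + (1/3)P_{Streamly}.
Similarly P_{Streamly} = 70/3 + (1/3)P_{Vidio}.
Solving the two reaction functions simultaneously: (1 − (1/3)(1/3))P_{Vidio} = 101/6 + (1/3)·(70/3), so (8/9)P_{Vidio} = 443/18 and P_{Vidio} = 27.6875.
Then P_{Streamly} = 70/3 + (1/3)·27.6875 = 32.5625.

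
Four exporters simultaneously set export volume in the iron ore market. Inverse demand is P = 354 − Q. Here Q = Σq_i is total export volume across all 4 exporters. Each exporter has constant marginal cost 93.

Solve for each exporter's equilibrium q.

52.2

A representative exporter's profit is π_i = q_i(354 − Q) − 93q_i, with Q = q_i + Σ_{j≠i} q_j.
First-order condition: 261 − 2q_i − Σ_{j≠i} q_j = 0.
Imposing symmetry (q_j = q for all j) turns Σ_{j≠i} q_j into 3q, so 261 = 5q and q = 52.2.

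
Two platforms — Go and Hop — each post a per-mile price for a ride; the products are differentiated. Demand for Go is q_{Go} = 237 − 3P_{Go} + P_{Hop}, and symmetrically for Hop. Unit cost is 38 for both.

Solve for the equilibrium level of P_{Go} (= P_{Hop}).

70.2

Go's profit: π = (P_{Go} − 38)(237 − 3P_{Go} + P_{Hop}).
∂π/∂P_{Go} = 351 − 6P_{Go} + P_{Hop} = 0 ⇒ P_{Go} = 58.5 + (1/6)P_{Hop}.
The game is symmetric, so in equilibrium P_{Hop} = P_{Go}: the reaction function gives (5/6)P_{Go} = 58.5, hence P_{Go} = 70.2.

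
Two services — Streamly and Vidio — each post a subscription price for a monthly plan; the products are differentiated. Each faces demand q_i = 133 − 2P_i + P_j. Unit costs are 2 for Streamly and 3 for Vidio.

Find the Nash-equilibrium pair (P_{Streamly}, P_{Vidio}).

45.8, 46.2

Streamly's profit: π = (P_{Streamly} − 2)(133 − 2P_{Streamly} + P_{Vidio}).
∂π/∂P_{Streamly} = 137 − 4P_{Streamly} + P_{Vidio} = 0 ⇒ P_{Streamly} = 34.25 + 0.25P_{Vidio}.
Similarly P_{Vidio} = 34.75 + 0.25P_{Streamly}.
Plugging P_{Vidio} into Streamly's best response: P_{Streamly} = 34.25 + 0.25(34.75 + 0.25P_{Streamly}) ⇒ 0.9375P_{Streamly} = 42.9375, so P_{Streamly} = 45.8.
Then P_{Vidio} = 34.75 + 0.25·45.8 = 46.2.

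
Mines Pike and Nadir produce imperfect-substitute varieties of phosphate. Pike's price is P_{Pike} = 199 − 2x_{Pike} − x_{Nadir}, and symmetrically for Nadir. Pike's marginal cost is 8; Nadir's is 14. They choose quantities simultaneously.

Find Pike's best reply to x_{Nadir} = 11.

45

Mine Pike's profit: π = x_{Pike}(199 − 2x_{Pike} − x_{Nadir}) − 8x_{Pike}.
∂π/∂x_{Pike} = 191 − 4x_{Pike} − x_{Nadir} = 0 ⇒ x_{Pike} = 47.75 − 0.25x_{Nadir}.
At x_{Nadir} = 11: x_{Pike} = 47.75 − 0.25·11 = 45.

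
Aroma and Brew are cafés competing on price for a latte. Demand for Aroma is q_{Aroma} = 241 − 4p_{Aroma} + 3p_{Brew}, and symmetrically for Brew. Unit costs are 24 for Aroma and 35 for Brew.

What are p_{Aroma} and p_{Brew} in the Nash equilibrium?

Aroma's profit: π = (p_{Aroma} − 24)(241 − 4p_{Aroma} + 3p_{Brew}).
∂π/∂p_{Aroma} = 337 − 8p_{Aroma} + 3p_{Brew} = 0 ⇒ p_{Aroma} = 42.125 + 0.375p_{Brew}.
Similarly p_{Brew} = 47.625 + 0.375p_{Aroma}.
Substituting the second reaction function into the first: p_{Aroma} = 42.125 + 0.375(47.625 + 0.375p_{Aroma}), which gives (55/64)p_{Aroma} = 3839/64 ⇒ p_{Aroma} = 69.8.
Then p_{Brew} = 47.625 + 0.375·69.8 = 73.8.

69.8, 73.8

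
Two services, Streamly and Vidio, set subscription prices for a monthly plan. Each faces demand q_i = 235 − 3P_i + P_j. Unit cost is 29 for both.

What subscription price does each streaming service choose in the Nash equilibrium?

Streamly's profit: π = (P_{Streamly} − 29)(235 − 3P_{Streamly} + P_{Vidio}).
∂π/∂P_{Streamly} = 322 − 6P_{Streamly} + P_{Vidio} = 0 ⇒ P_{Streamly} = 161/3 + (1/6)P_{Vidio}.
Setting P_{Streamly} = P_{Vidio} in the reaction function: P_{Streamly} = 161/3 + (1/6)P_{Streamly}, so P_{Streamly} = (161/3) / (5/6) = 64.4.

64.4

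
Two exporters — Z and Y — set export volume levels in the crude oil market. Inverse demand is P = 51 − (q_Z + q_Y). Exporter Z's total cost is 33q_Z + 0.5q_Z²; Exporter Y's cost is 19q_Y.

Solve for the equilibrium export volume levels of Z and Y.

Exporter Z's profit: π = q_Z(51 − (q_Z + q_Y)) − 33q_Z − 0.5q_Z².
∂π/∂q_Z = 18 − 3q_Z − q_Y = 0, so q_Z = 6 − (1/3)q_Y.
For Y: ∂π/∂q_Y = 32 − 2q_Y − q_Z = 0 ⇒ q_Y = 16 − 0.5q_Z.
Plugging q_Y into Z's best response: q_Z = 6 − (1/3)(16 − 0.5q_Z) ⇒ (5/6)q_Z = 2/3, so q_Z = 0.8.
Then q_Y = 16 − 0.5·0.8 = 15.6.

0.8, 15.6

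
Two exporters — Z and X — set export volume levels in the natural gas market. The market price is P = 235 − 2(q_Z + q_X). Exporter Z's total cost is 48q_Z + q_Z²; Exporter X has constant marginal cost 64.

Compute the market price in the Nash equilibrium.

Exporter Z's profit: π = q_Z(235 − 2(q_Z + q_X)) − 48q_Z − q_Z².
∂π/∂q_Z = 187 − 6q_Z − 2q_X = 0, so q_Z = 187/6 − (1/3)q_X.
For X: ∂π/∂q_X = 171 − 4q_X − 2q_Z = 0 ⇒ q_X = 42.75 − 0.5q_Z.
Substituting the second reaction function into the first: q_Z = 187/6 − (1/3)(42.75 − 0.5q_Z), which gives (5/6)q_Z = 203/12 ⇒ q_Z = 20.3.
Then q_X = 42.75 − 0.5·20.3 = 32.6.
Equilibrium price: P = 235 − 2·52.9 = 129.2.

129.2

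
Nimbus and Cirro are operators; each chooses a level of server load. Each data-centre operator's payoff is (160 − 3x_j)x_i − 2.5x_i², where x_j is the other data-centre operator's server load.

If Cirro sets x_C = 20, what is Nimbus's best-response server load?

Nimbus's payoff is (160 − 3x_C)x_N − 2.5x_N².
∂π/∂x_N = 160 − 3x_C − 5x_N = 0, so x_N = 32 − 0.6x_C.
At x_C = 20: x_N = 32 − 0.6·20 = 20.

20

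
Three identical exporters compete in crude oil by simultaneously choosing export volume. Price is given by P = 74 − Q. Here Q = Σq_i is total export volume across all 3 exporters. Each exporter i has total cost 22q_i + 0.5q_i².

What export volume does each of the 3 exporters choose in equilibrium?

A representative exporter's profit is π_i = q_i(74 − Q) − 22q_i − 0.5q_i², with Q = q_i + Σ_{j≠i} q_j.
First-order condition: 52 − 3q_i − Σ_{j≠i} q_j = 0.
In a symmetric equilibrium every exporter chooses the same q, so Σ_{j≠i} q_j = 2q. The condition becomes 52 − 5q = 0, giving q = 52/5 = 10.4.

10.4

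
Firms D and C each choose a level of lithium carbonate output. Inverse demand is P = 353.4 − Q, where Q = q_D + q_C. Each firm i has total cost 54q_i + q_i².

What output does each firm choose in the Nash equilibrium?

59.88

Firm D's profit: π = q_D(353.4 − (q_D + q_C)) − 54q_D − q_D².
∂π/∂q_D = 299.4 − 4q_D − q_C = 0, so q_D = 74.85 − 0.25q_C.
Setting q_D = q_C in the reaction function: q_D = 74.85 − 0.25q_D, so q_D = 74.85 / 1.25 = 59.88.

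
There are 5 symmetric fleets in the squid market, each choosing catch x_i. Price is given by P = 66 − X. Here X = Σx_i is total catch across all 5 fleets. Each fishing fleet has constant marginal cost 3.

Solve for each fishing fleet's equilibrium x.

A representative fishing fleet's profit is π_i = x_i(66 − X) − 3x_i, with X = x_i + Σ_{j≠i} x_j.
First-order condition: 63 − 2x_i − Σ_{j≠i} x_j = 0.
Imposing symmetry (x_j = x for all j) turns Σ_{j≠i} x_j into 4x, so 63 = 6x and x = 10.5.

10.5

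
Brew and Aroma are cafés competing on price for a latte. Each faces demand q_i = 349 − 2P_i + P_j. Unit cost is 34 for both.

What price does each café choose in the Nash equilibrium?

139

Brew's profit: π = (P_{Brew} − 34)(349 − 2P_{Brew} + P_{Aroma}).
∂π/∂P_{Brew} = 417 − 4P_{Brew} + P_{Aroma} = 0 ⇒ P_{Brew} = 104.25 + 0.25P_{Aroma}.
Setting P_{Brew} = P_{Aroma} in the reaction function: P_{Brew} = 104.25 + 0.25P_{Brew}, so P_{Brew} = 104.25 / 0.75 = 139.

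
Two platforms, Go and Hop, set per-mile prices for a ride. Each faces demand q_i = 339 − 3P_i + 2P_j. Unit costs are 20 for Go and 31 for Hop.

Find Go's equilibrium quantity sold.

Go's profit: π = (P_{Go} − 20)(339 − 3P_{Go} + 2P_{Hop}).
∂π/∂P_{Go} = 399 − 6P_{Go} + 2P_{Hop} = 0 ⇒ P_{Go} = 66.5 + (1/3)P_{Hop}.
Similarly P_{Hop} = 72 + (1/3)P_{Go}.
Plugging P_{Hop} into Go's best response: P_{Go} = 66.5 + (1/3)(72 + (1/3)P_{Go}) ⇒ (8/9)P_{Go} = 90.5, so P_{Go} = 101.8125.
Then P_{Hop} = 72 + (1/3)·101.8125 = 105.9375.
q_{Go} = 339 − 3·101.8125 + 2·105.9375 = 245.4375.

245.4375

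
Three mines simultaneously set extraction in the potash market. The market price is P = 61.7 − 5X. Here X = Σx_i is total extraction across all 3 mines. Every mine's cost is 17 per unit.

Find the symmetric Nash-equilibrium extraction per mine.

A representative mine's profit is π_i = x_i(61.7 − 5X) − 17x_i, with X = x_i + Σ_{j≠i} x_j.
First-order condition: 44.7 − 10x_i − 5Σ_{j≠i} x_j = 0.
In a symmetric equilibrium every mine chooses the same x, so Σ_{j≠i} x_j = 2x. The condition becomes 44.7 − 20x = 0, giving x = 44.7/20 = 2.235.

2.235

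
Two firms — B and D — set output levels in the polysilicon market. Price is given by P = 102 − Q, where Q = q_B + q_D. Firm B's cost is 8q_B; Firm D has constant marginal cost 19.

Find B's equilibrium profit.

Firm B's profit: π = q_B(102 − (q_B + q_D)) − 8q_B.
∂π/∂q_B = 94 − 2q_B − q_D = 0, so q_B = 47 − 0.5q_D.
By the same steps for D: q_D = 41.5 − 0.5q_B.
Substituting the second reaction function into the first: q_B = 47 − 0.5(41.5 − 0.5q_B), which gives 0.75q_B = 26.25 ⇒ q_B = 35.
Then q_D = 41.5 − 0.5·35 = 24.
Price P = 102 − 59 = 43.
B's profit: (43 − 8)·35 = 1225.

1225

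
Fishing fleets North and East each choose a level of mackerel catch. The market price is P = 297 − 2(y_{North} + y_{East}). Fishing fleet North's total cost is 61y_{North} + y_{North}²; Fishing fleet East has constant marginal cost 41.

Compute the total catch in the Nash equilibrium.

Fishing fleet North's profit: π = y_{North}(297 − 2(y_{North} + y_{East})) − 61y_{North} − y_{North}².
∂π/∂y_{North} = 236 − 6y_{North} − 2y_{East} = 0, so y_{North} = 118/3 − (1/3)y_{East}.
For East: ∂π/∂y_{East} = 256 − 4y_{East} − 2y_{North} = 0 ⇒ y_{East} = 64 − 0.5y_{North}.
Solving the two reaction functions simultaneously: (1 − (−1/3)(−0.5))y_{North} = 118/3 − (1/3)·64, so (5/6)y_{North} = 18 and y_{North} = 21.6.
Then y_{East} = 64 − 0.5·21.6 = 53.2.
Total catch: 21.6 + 53.2 = 74.8.

74.8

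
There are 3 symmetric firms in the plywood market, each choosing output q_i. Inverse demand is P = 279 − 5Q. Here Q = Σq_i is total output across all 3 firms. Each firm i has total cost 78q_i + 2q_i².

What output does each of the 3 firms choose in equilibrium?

A representative firm's profit is π_i = q_i(279 − 5Q) − 78q_i − 2q_i², with Q = q_i + Σ_{j≠i} q_j.
First-order condition: 201 − 14q_i − 5Σ_{j≠i} q_j = 0.
In a symmetric equilibrium every firm chooses the same q, so Σ_{j≠i} q_j = 2q. The condition becomes 201 − 24q = 0, giving q = 201/24 = 8.375.

8.375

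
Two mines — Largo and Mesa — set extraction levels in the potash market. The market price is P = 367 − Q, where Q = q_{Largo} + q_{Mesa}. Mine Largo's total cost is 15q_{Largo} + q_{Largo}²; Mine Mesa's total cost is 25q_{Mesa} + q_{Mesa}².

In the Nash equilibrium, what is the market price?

228.2

Mine Largo's profit: π = q_{Largo}(367 − (q_{Largo} + q_{Mesa})) − 15q_{Largo} − q_{Largo}².
∂π/∂q_{Largo} = 352 − 4q_{Largo} − q_{Mesa} = 0, so q_{Largo} = 88 − 0.25q_{Mesa}.
By the same steps for Mesa: q_{Mesa} = 85.5 − 0.25q_{Largo}.
Plugging q_{Mesa} into Largo's best response: q_{Largo} = 88 − 0.25(85.5 − 0.25q_{Largo}) ⇒ 0.9375q_{Largo} = 66.625, so q_{Largo} = 1066/15.
Then q_{Mesa} = 85.5 − 0.25·(1066/15) = 1016/15.
Equilibrium price: P = 367 − 138.8 = 228.2.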